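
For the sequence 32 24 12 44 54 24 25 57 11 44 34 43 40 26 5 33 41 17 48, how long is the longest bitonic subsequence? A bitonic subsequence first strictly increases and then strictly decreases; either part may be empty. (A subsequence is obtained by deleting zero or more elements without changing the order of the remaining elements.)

9

One longest bitonic subsequence is 32, 44, 54, 57, 44, 43, 40, 33, 17 (positions 1,4,5,8,10,12,13,16,18): it rises to 57 then falls. Length 9 is optimal.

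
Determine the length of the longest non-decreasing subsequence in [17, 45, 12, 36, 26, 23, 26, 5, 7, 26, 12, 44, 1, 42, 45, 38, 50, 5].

7

One longest non-decreasing subsequence is 17, 26, 26, 26, 44, 45, 50 (positions 1,5,7,10,12,15,17), of length 7; no longer one exists.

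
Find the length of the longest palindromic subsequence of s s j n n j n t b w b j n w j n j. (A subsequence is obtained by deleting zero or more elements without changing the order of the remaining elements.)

Using dp[i][j] = 2 + dp[i+1][j−1] if the ends match, else max(dp[i+1][j], dp[i][j−1]):
dp[1][17] = 11. A witness is jnjnbwbnjnj at positions 3,4,6,7,9,10,11,13,15,16,17.

11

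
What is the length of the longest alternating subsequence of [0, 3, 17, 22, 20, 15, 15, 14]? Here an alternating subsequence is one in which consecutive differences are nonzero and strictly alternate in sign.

Track the best alternating length ending on an up-step vs a down-step at each position: up/down = 1/1, 2/1, 2/1, 2/1, 2/3, 2/3, 2/3, 2/3.
The maximum over both is 3; one such subsequence is 0, 22, 20.

3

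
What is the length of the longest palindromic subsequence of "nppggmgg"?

Using dp[i][j] = 2 + dp[i+1][j−1] if the ends match, else max(dp[i+1][j], dp[i][j−1]):
dp[1][8] = 5. A witness is ggmgg at positions 4,5,6,7,8.

5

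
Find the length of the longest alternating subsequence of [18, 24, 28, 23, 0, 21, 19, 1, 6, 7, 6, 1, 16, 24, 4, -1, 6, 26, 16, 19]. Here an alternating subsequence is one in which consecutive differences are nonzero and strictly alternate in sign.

12

Track the best alternating length ending on an up-step vs a down-step at each position: up/down = 1/1, 2/1, 2/1, 2/3, 1/3, 4/3, 4/5, 4/5, 6/5, 6/5, 6/7, 4/7, 8/5, 8/3, 8/9, 1/9, 10/9, 10/3, 10/11, 12/11.
The maximum over both is 12; one such subsequence is 18, 24, 0, 21, 1, 7, 6, 16, 4, 26, 16, 19.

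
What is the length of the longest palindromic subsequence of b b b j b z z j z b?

6

Using dp[i][j] = 2 + dp[i+1][j−1] if the ends match, else max(dp[i+1][j], dp[i][j−1]):
dp[1][10] = 6. A witness is bjzzjb at positions 1,4,6,7,8,10.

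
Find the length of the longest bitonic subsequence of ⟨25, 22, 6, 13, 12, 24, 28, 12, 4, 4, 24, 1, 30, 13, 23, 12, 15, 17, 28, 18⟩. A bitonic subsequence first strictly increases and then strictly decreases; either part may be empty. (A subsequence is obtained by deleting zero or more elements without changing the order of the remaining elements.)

7

One longest bitonic subsequence is 6, 13, 24, 28, 24, 23, 18 (positions 3,4,6,7,11,15,20): it rises to 28 then falls. Length 7 is optimal.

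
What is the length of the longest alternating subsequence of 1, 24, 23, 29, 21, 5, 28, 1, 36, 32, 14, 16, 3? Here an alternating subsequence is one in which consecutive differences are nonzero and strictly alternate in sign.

11

A longest alternating subsequence is 1, 24, 23, 29, 21, 28, 1, 36, 14, 16, 3 (positions 1,2,3,4,5,7,8,9,11,12,13); its 10 consecutive differences strictly alternate in sign, and length 11 is optimal.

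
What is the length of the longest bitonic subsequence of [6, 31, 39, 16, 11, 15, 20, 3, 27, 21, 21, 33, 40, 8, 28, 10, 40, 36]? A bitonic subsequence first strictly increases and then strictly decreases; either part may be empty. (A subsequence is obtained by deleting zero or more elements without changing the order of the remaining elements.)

9

Let inc[i] be the LIS ending at i and dec[i] the longest strictly decreasing subsequence starting at i. inc = [1, 2, 3, 2, 2, 3, 4, 1, 5, 5, 5, 6, 7, 2, 6, 3, 7, 7], dec = [2, 4, 4, 3, 2, 2, 2, 1, 3, 2, 2, 3, 3, 1, 2, 1, 2, 1].
max_i inc[i]+dec[i]−1 = 9, with one witness 6, 11, 15, 20, 27, 33, 40, 28, 10.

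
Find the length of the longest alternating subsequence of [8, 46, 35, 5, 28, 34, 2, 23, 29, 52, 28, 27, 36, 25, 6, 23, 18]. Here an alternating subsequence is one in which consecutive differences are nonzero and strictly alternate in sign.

11

Track the best alternating length ending on an up-step vs a down-step at each position: up/down = 1/1, 2/1, 2/3, 1/3, 4/3, 4/3, 1/5, 6/5, 6/5, 6/1, 6/7, 6/7, 8/7, 6/9, 6/9, 10/9, 10/11.
The maximum over both is 11; one such subsequence is 8, 46, 5, 28, 2, 29, 28, 36, 6, 23, 18.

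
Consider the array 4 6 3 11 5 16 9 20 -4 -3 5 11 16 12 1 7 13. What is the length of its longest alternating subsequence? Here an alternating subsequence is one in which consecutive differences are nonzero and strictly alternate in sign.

Track the best alternating length ending on an up-step vs a down-step at each position: up/down = 1/1, 2/1, 1/3, 4/1, 4/5, 6/1, 6/7, 8/1, 1/9, 10/9, 10/9, 10/9, 10/9, 10/11, 10/11, 12/11, 12/11.
The maximum over both is 12; one such subsequence is 4, 6, 3, 11, 5, 16, 9, 20, -4, 5, 1, 7.

12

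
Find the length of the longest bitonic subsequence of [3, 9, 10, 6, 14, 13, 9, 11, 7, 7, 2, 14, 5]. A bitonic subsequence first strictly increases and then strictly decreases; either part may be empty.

8

Let inc[i] be the LIS ending at i and dec[i] the longest strictly decreasing subsequence starting at i. inc = [1, 2, 3, 2, 4, 4, 3, 4, 3, 3, 1, 5, 2], dec = [2, 3, 4, 2, 5, 4, 3, 3, 2, 2, 1, 2, 1].
max_i inc[i]+dec[i]−1 = 8, with one witness 3, 9, 10, 14, 13, 11, 7, 5.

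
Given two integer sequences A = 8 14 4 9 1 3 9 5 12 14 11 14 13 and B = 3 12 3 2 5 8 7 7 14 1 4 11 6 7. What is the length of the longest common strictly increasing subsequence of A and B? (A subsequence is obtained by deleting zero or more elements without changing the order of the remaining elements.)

A longest common strictly increasing subsequence is 3, 12, 14 (length 3); it appears in order in both A and B, and no longer such subsequence exists.

3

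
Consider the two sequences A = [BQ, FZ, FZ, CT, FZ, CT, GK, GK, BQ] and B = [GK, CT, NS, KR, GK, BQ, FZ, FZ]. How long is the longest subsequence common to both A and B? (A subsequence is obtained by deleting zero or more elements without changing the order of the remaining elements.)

Backtracking the LCS table gives one alignment: BQ (A1,B6) → FZ (A3,B7) → FZ (A5,B8).
So the longest common subsequence has length 3.

3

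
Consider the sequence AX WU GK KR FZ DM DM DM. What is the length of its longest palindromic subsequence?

Using dp[i][j] = 2 + dp[i+1][j−1] if the ends match, else max(dp[i+1][j], dp[i][j−1]):
dp[1][8] = 3. A witness is DM DM DM at positions 6,7,8.

3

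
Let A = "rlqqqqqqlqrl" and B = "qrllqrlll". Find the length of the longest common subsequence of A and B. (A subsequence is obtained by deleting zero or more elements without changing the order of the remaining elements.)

6

Backtracking the LCS table gives one alignment: r (A1,B2) → l (A2,B3) → l (A9,B4) → q (A10,B5) → r (A11,B6) → l (A12,B9).
So the longest common subsequence has length 6.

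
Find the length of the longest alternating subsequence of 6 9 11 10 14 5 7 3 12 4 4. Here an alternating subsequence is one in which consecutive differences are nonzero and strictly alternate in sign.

Track the best alternating length ending on an up-step vs a down-step at each position: up/down = 1/1, 2/1, 2/1, 2/3, 4/1, 1/5, 6/5, 1/7, 8/5, 8/9, 8/9.
The maximum over both is 9; one such subsequence is 6, 11, 10, 14, 5, 7, 3, 12, 4.

9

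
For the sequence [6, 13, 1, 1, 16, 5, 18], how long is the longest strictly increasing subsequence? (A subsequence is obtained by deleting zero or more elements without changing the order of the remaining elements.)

4

Let dp[i] be the longest increasing subsequence ending at position i. Then dp = [1, 2, 1, 1, 3, 2, 4].
The maximum is 4; one witness is 6, 13, 16, 18 at positions 1,2,5,7.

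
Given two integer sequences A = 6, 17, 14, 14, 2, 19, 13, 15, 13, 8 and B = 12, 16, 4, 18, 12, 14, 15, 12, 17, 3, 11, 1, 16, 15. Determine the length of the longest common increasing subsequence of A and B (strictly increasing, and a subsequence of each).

A longest common strictly increasing subsequence is 14, 15 (length 2); it appears in order in both A and B, and no longer such subsequence exists.

2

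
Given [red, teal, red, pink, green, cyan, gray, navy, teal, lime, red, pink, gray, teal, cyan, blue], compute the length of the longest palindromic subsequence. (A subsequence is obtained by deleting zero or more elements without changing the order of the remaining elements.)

Using dp[i][j] = 2 + dp[i+1][j−1] if the ends match, else max(dp[i+1][j], dp[i][j−1]):
dp[1][16] = 5. A witness is cyan teal gray teal cyan at positions 6,9,13,14,15.

5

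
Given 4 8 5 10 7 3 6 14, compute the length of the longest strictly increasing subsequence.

4

One longest increasing subsequence is 4, 8, 10, 14 (positions 1,2,4,8), of length 4; no longer one exists.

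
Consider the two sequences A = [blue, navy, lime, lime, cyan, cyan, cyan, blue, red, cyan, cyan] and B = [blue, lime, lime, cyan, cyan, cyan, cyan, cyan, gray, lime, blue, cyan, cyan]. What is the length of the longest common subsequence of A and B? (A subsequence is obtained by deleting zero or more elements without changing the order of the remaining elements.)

Backtracking the LCS table gives one alignment: blue (A1,B1) → lime (A3,B2) → lime (A4,B3) → cyan (A5,B6) → cyan (A6,B7) → cyan (A7,B8) → blue (A8,B11) → cyan (A10,B12) → cyan (A11,B13).
So the longest common subsequence has length 9.

9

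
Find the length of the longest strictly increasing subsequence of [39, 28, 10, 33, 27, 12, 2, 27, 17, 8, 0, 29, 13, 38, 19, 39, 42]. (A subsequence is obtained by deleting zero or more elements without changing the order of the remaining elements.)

7

Scanning left to right, the best length ending at each element is: 39→1, 28→1, 10→1, 33→2, 27→2, 12→2, 2→1, 27→3, 17→3, 8→2, 0→1, 29→4, 13→3, 38→5, 19→4, 39→6, 42→7.
So the longest increasing subsequence has length 7, e.g. 10, 12, 27, 29, 38, 39, 42.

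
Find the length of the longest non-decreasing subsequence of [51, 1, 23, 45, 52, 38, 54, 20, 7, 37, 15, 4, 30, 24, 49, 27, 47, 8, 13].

6

One longest non-decreasing subsequence is 1, 7, 15, 24, 27, 47 (positions 2,9,11,14,16,17), of length 6; no longer one exists.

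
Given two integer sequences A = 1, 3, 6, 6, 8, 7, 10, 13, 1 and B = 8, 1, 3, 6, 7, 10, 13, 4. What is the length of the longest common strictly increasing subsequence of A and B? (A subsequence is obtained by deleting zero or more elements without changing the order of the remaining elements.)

6

For each value that appears in both, track the longest common increasing run ending there.
The best achievable length is 6; one witness is 1, 3, 6, 7, 10, 13 (A-positions 1,2,3,6,7,8, B-positions 2,3,4,5,6,7).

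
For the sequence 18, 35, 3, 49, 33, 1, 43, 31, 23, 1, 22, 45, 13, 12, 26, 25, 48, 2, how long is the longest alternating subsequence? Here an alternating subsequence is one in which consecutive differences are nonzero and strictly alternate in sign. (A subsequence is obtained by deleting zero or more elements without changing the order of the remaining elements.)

A longest alternating subsequence is 18, 35, 3, 49, 33, 43, 1, 22, 13, 26, 25, 48, 2 (positions 1,2,3,4,5,7,10,11,13,15,16,17,18); its 12 consecutive differences strictly alternate in sign, and length 13 is optimal.

13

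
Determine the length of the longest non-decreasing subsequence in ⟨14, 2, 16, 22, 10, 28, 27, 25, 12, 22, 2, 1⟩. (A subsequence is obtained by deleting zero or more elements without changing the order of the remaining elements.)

4

One longest non-decreasing subsequence is 14, 16, 22, 28 (positions 1,3,4,6), of length 4; no longer one exists.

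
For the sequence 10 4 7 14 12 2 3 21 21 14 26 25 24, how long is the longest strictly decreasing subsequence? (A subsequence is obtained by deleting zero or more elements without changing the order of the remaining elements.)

One longest decreasing subsequence is 10, 4, 2 (positions 1,2,6), of length 3; no longer one exists.

3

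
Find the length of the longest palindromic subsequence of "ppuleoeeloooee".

Using dp[i][j] = 2 + dp[i+1][j−1] if the ends match, else max(dp[i+1][j], dp[i][j−1]):
dp[1][14] = 7. A witness is eeoooee at positions 5,7,10,11,12,13,14.

7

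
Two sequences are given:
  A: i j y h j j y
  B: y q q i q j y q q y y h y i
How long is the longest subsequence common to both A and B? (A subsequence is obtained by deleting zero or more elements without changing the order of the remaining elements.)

5

A longest common subsequence is ijyhy (length 5); the LCS DP confirms no longer common subsequence exists.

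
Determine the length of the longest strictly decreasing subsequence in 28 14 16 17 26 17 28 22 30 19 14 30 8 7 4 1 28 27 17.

One longest decreasing subsequence is 28, 26, 22, 19, 14, 8, 7, 4, 1 (positions 1,5,8,10,11,13,14,15,16), of length 9; no longer one exists.

9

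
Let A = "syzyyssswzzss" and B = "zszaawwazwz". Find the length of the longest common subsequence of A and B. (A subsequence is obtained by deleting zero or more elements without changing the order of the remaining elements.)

5

A longest common subsequence is szwzz (length 5); the LCS DP confirms no longer common subsequence exists.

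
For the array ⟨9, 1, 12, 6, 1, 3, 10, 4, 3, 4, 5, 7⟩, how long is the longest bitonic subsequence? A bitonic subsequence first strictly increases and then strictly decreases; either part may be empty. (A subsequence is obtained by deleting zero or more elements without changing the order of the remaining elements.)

Let inc[i] be the LIS ending at i and dec[i] the longest strictly decreasing subsequence starting at i. inc = [1, 1, 2, 2, 1, 2, 3, 3, 2, 3, 4, 5], dec = [4, 1, 4, 3, 1, 1, 3, 2, 1, 1, 1, 1].
max_i inc[i]+dec[i]−1 = 5, with one witness 9, 12, 10, 4, 3.

5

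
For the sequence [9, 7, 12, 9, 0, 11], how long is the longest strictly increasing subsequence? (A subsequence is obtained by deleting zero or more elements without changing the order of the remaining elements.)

3

Let dp[i] be the longest increasing subsequence ending at position i. Then dp = [1, 1, 2, 2, 1, 3].
The maximum is 3; one witness is 7, 9, 11 at positions 2,4,6.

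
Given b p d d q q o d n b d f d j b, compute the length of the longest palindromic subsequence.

One longest palindromic subsequence is bddqqddb (positions 1,3,4,5,6,11,13,15); it reads the same forward and backward, and the interval DP gives dp[1][15] = 8.

8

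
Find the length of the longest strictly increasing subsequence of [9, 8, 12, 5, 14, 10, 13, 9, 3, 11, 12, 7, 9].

4

Let dp[i] be the longest increasing subsequence ending at position i. Then dp = [1, 1, 2, 1, 3, 2, 3, 2, 1, 3, 4, 2, 3].
The maximum is 4; one witness is 9, 10, 11, 12 at positions 1,6,10,11.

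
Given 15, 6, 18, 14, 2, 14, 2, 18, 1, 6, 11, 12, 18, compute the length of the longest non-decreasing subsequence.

Scanning left to right, the best length ending at each element is: 15→1, 6→1, 18→2, 14→2, 2→1, 14→3, 2→2, 18→4, 1→1, 6→3, 11→4, 12→5, 18→6.
So the longest non-decreasing subsequence has length 6, e.g. 2, 2, 6, 11, 12, 18.

6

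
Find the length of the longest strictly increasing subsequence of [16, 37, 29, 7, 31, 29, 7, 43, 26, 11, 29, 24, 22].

4

Scanning left to right, the best length ending at each element is: 16→1, 37→2, 29→2, 7→1, 31→3, 29→2, 7→1, 43→4, 26→2, 11→2, 29→3, 24→3, 22→3.
So the longest increasing subsequence has length 4, e.g. 16, 29, 31, 43.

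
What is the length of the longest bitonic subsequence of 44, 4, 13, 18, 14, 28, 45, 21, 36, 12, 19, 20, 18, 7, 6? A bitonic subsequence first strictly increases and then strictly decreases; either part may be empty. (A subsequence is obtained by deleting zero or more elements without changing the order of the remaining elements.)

Let inc[i] be the LIS ending at i and dec[i] the longest strictly decreasing subsequence starting at i. inc = [1, 1, 2, 3, 3, 4, 5, 4, 5, 2, 4, 5, 4, 2, 2], dec = [7, 1, 4, 5, 4, 6, 6, 5, 5, 3, 4, 4, 3, 2, 1].
max_i inc[i]+dec[i]−1 = 10, with one witness 4, 13, 18, 28, 45, 36, 20, 18, 7, 6.

10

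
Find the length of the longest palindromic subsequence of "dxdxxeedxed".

Using dp[i][j] = 2 + dp[i+1][j−1] if the ends match, else max(dp[i+1][j], dp[i][j−1]):
dp[1][11] = 8. A witness is dxdeedxd at positions 1,2,3,6,7,8,9,11.

8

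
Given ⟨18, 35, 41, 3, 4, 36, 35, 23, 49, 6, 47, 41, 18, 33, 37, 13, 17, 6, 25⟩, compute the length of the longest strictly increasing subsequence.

Let dp[i] be the longest increasing subsequence ending at position i. Then dp = [1, 2, 3, 1, 2, 3, 3, 3, 4, 3, 4, 4, 4, 5, 6, 4, 5, 3, 6].
The maximum is 6; one witness is 3, 4, 6, 18, 33, 37 at positions 4,5,10,13,14,15.

6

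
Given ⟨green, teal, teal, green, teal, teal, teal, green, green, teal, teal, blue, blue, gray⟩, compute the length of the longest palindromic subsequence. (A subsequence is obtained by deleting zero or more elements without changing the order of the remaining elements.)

One longest palindromic subsequence is teal teal green teal teal teal green teal teal (positions 2,3,4,5,6,7,9,10,11); it reads the same forward and backward, and the interval DP gives dp[1][14] = 9.

9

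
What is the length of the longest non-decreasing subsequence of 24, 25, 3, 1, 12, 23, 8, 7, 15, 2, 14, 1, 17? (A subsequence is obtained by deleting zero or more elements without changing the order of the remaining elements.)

Let dp[i] be the longest non-decreasing subsequence ending at position i. Then dp = [1, 2, 1, 1, 2, 3, 2, 2, 3, 2, 3, 2, 4].
The maximum is 4; one witness is 3, 12, 15, 17 at positions 3,5,9,13.

4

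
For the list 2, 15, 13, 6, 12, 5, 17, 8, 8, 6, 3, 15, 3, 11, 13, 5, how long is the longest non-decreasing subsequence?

6

Scanning left to right, the best length ending at each element is: 2→1, 15→2, 13→2, 6→2, 12→3, 5→2, 17→4, 8→3, 8→4, 6→3, 3→2, 15→5, 3→3, 11→5, 13→6, 5→4.
So the longest non-decreasing subsequence has length 6, e.g. 2, 6, 8, 8, 11, 13.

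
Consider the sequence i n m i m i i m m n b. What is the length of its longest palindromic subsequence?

One longest palindromic subsequence is nmmiimmn (positions 2,3,5,6,7,8,9,10); it reads the same forward and backward, and the interval DP gives dp[1][11] = 8.

8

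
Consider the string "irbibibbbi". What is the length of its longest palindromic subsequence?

Using dp[i][j] = 2 + dp[i+1][j−1] if the ends match, else max(dp[i+1][j], dp[i][j−1]):
dp[1][10] = 7. A witness is ibbbbbi at positions 1,3,5,7,8,9,10.

7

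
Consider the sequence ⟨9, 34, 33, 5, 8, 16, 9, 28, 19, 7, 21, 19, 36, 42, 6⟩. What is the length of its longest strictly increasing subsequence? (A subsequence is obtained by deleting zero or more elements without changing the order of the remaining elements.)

One longest increasing subsequence is 5, 8, 16, 19, 21, 36, 42 (positions 4,5,6,9,11,13,14), of length 7; no longer one exists.

7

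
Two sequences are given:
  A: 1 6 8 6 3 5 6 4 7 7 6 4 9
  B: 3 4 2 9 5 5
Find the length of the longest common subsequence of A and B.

A longest common subsequence is 3, 4, 9 (length 3); the LCS DP confirms no longer common subsequence exists.

3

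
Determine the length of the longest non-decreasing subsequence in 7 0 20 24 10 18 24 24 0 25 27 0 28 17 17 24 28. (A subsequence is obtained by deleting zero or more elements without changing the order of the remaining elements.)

9

Let dp[i] be the longest non-decreasing subsequence ending at position i. Then dp = [1, 1, 2, 3, 2, 3, 4, 5, 2, 6, 7, 3, 8, 4, 5, 6, 9].
The maximum is 9; one witness is 7, 20, 24, 24, 24, 25, 27, 28, 28 at positions 1,3,4,7,8,10,11,13,17.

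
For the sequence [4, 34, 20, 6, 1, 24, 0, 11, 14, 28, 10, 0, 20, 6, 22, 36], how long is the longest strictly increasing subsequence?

7

Scanning left to right, the best length ending at each element is: 4→1, 34→2, 20→2, 6→2, 1→1, 24→3, 0→1, 11→3, 14→4, 28→5, 10→3, 0→1, 20→5, 6→2, 22→6, 36→7.
So the longest increasing subsequence has length 7, e.g. 4, 6, 11, 14, 20, 22, 36.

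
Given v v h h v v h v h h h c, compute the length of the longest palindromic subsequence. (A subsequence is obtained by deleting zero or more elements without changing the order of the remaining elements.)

7

One longest palindromic subsequence is hhhvhhh (positions 3,4,7,8,9,10,11); it reads the same forward and backward, and the interval DP gives dp[1][12] = 7.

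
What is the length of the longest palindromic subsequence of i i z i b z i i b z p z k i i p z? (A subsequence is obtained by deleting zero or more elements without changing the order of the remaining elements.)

Using dp[i][j] = 2 + dp[i+1][j−1] if the ends match, else max(dp[i+1][j], dp[i][j−1]):
dp[1][17] = 10. A witness is iizziizzii at positions 1,2,3,6,7,8,10,12,14,15.

10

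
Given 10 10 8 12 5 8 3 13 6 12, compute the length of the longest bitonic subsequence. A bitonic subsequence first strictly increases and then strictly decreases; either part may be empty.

One longest bitonic subsequence is 10, 8, 5, 3 (positions 1,3,5,7): it rises to 10 then falls. Length 4 is optimal.

4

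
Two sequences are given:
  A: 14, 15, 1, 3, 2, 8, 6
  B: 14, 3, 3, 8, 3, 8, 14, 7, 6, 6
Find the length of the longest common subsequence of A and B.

4

A longest common subsequence is 14, 3, 8, 6 (length 4); the LCS DP confirms no longer common subsequence exists.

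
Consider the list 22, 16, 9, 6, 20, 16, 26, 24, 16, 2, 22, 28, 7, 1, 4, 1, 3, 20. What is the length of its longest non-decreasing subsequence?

5

One longest non-decreasing subsequence is 16, 16, 16, 22, 28 (positions 2,6,9,11,12), of length 5; no longer one exists.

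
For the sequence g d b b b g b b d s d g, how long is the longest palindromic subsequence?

Using dp[i][j] = 2 + dp[i+1][j−1] if the ends match, else max(dp[i+1][j], dp[i][j−1]):
dp[1][12] = 9. A witness is gdbbgbbdg at positions 1,2,4,5,6,7,8,11,12.

9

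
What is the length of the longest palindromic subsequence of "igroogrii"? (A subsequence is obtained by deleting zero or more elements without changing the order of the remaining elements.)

6

One longest palindromic subsequence is iroori (positions 1,3,4,5,7,9); it reads the same forward and backward, and the interval DP gives dp[1][9] = 6.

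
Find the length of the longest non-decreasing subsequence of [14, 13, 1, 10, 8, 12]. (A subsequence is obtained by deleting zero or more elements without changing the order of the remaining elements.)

3

Let dp[i] be the longest non-decreasing subsequence ending at position i. Then dp = [1, 1, 1, 2, 2, 3].
The maximum is 3; one witness is 1, 10, 12 at positions 3,4,6.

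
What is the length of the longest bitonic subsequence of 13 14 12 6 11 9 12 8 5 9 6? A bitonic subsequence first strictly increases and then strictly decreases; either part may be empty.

7

Let inc[i] be the LIS ending at i and dec[i] the longest strictly decreasing subsequence starting at i. inc = [1, 2, 1, 1, 2, 2, 3, 2, 1, 3, 2], dec = [6, 6, 5, 2, 4, 3, 3, 2, 1, 2, 1].
max_i inc[i]+dec[i]−1 = 7, with one witness 13, 14, 12, 11, 9, 8, 6.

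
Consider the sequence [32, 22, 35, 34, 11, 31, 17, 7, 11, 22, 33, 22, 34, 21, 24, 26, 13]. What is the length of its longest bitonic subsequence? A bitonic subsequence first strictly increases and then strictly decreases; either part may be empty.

7

One longest bitonic subsequence is 32, 35, 34, 33, 22, 21, 13 (positions 1,3,4,11,12,14,17): it rises to 35 then falls. Length 7 is optimal.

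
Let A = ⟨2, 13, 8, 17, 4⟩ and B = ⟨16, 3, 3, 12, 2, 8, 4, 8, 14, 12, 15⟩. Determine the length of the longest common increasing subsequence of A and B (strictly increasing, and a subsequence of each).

2

A longest common strictly increasing subsequence is 2, 8 (length 2); it appears in order in both A and B, and no longer such subsequence exists.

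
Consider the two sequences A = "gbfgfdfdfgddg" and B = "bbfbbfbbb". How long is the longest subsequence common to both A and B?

3

Backtracking the LCS table gives one alignment: b (A2,B2) → f (A3,B3) → f (A5,B6).
So the longest common subsequence has length 3.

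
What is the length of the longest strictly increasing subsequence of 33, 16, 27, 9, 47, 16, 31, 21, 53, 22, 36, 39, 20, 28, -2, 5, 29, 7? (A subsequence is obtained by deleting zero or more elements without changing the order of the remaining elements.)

6

Let dp[i] be the longest increasing subsequence ending at position i. Then dp = [1, 1, 2, 1, 3, 2, 3, 3, 4, 4, 5, 6, 3, 5, 1, 2, 6, 3].
The maximum is 6; one witness is 9, 16, 21, 22, 36, 39 at positions 4,6,8,10,11,12.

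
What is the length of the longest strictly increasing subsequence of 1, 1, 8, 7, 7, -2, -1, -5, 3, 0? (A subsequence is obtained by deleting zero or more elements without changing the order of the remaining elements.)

3

One longest increasing subsequence is -2, -1, 3 (positions 6,7,9), of length 3; no longer one exists.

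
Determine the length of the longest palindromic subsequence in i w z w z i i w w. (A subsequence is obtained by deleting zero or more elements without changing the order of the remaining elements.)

Using dp[i][j] = 2 + dp[i+1][j−1] if the ends match, else max(dp[i+1][j], dp[i][j−1]):
dp[1][9] = 6. A witness is wwiiww at positions 2,4,6,7,8,9.

6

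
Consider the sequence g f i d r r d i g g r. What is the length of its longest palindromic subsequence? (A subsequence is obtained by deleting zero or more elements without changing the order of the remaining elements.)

8

One longest palindromic subsequence is gidrrdig (positions 1,3,4,5,6,7,8,10); it reads the same forward and backward, and the interval DP gives dp[1][11] = 8.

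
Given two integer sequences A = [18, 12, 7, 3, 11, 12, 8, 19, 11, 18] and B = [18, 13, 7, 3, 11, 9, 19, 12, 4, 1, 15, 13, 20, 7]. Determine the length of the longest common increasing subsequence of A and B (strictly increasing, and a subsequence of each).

A longest common strictly increasing subsequence is 7, 11, 19 (length 3); it appears in order in both A and B, and no longer such subsequence exists.

3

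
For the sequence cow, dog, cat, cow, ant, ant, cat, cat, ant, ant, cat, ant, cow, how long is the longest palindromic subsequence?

10

Using dp[i][j] = 2 + dp[i+1][j−1] if the ends match, else max(dp[i+1][j], dp[i][j−1]):
dp[1][13] = 10. A witness is cow cat ant ant cat cat ant ant cat cow at positions 1,3,5,6,7,8,9,10,11,13.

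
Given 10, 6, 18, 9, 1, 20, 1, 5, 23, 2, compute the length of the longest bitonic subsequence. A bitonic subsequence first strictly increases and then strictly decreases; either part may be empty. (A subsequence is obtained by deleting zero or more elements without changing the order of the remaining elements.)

5

Let inc[i] be the LIS ending at i and dec[i] the longest strictly decreasing subsequence starting at i. inc = [1, 1, 2, 2, 1, 3, 1, 2, 4, 2], dec = [4, 3, 4, 3, 1, 3, 1, 2, 2, 1].
max_i inc[i]+dec[i]−1 = 5, with one witness 10, 18, 9, 5, 2.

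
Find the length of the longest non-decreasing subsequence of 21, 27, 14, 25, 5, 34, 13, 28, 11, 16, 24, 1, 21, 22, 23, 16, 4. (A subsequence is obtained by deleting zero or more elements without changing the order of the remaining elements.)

6

One longest non-decreasing subsequence is 5, 13, 16, 21, 22, 23 (positions 5,7,10,13,14,15), of length 6; no longer one exists.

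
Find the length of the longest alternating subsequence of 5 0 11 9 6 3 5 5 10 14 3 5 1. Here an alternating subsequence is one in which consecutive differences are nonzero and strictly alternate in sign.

Track the best alternating length ending on an up-step vs a down-step at each position: up/down = 1/1, 1/2, 3/1, 3/4, 3/4, 3/4, 5/4, 5/4, 5/4, 5/1, 3/6, 7/6, 3/8.
The maximum over both is 8; one such subsequence is 5, 0, 11, 3, 5, 3, 5, 1.

8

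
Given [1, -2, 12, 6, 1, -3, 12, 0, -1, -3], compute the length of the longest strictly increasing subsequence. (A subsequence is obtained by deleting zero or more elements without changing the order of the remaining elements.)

One longest increasing subsequence is 1, 6, 12 (positions 1,4,7), of length 3; no longer one exists.

3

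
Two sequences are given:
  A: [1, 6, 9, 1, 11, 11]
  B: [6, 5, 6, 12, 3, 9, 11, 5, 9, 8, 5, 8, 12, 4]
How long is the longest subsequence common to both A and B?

Backtracking the LCS table gives one alignment: 6 (A2,B3) → 9 (A3,B6) → 11 (A5,B7).
So the longest common subsequence has length 3.

3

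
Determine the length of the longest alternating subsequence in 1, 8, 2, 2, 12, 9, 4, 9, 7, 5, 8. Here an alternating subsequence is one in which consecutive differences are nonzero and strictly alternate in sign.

8

A longest alternating subsequence is 1, 8, 2, 12, 4, 9, 7, 8 (positions 1,2,3,5,7,8,9,11); its 7 consecutive differences strictly alternate in sign, and length 8 is optimal.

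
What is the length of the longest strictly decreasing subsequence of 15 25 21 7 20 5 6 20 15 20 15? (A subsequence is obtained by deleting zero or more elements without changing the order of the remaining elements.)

Scanning left to right, the best length ending at each element is: 15→1, 25→1, 21→2, 7→3, 20→3, 5→4, 6→4, 20→3, 15→4, 20→3, 15→4.
So the longest decreasing subsequence has length 4, e.g. 25, 21, 7, 5.

4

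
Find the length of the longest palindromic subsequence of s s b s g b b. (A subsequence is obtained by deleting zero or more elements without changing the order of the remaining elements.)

3

Using dp[i][j] = 2 + dp[i+1][j−1] if the ends match, else max(dp[i+1][j], dp[i][j−1]):
dp[1][7] = 3. A witness is bbb at positions 3,6,7.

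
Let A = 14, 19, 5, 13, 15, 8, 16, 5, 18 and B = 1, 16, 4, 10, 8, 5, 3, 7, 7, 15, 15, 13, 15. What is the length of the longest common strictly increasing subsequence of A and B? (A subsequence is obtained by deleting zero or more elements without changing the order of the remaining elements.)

For each value that appears in both, track the longest common increasing run ending there.
The best achievable length is 3; one witness is 5, 13, 15 (A-positions 3,4,5, B-positions 6,12,13).

3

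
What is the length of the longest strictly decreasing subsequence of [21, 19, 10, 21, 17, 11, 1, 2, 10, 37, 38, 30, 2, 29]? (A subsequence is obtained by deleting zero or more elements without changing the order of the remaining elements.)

Let dp[i] be the longest decreasing subsequence ending at position i. Then dp = [1, 2, 3, 1, 3, 4, 5, 5, 5, 1, 1, 2, 6, 3].
The maximum is 6; one witness is 21, 19, 17, 11, 10, 2 at positions 1,2,5,6,9,13.

6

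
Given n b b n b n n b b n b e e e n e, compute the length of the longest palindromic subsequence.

10

Using dp[i][j] = 2 + dp[i+1][j−1] if the ends match, else max(dp[i+1][j], dp[i][j−1]):
dp[1][16] = 10. A witness is nbnbnnbnbn at positions 1,3,4,5,6,7,9,10,11,15.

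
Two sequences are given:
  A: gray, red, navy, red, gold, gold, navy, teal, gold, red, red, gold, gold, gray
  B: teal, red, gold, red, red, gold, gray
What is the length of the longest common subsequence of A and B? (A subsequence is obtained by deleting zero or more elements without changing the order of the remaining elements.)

Backtracking the LCS table gives one alignment: red (A4,B2) → gold (A9,B3) → red (A10,B4) → red (A11,B5) → gold (A13,B6) → gray (A14,B7).
So the longest common subsequence has length 6.

6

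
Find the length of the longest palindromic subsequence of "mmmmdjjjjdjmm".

One longest palindromic subsequence is mmdjjjjdmm (positions 1,2,5,6,7,8,9,10,12,13); it reads the same forward and backward, and the interval DP gives dp[1][13] = 10.

10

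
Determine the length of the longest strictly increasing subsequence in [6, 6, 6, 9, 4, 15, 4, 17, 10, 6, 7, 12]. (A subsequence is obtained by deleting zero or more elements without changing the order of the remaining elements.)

4

Scanning left to right, the best length ending at each element is: 6→1, 6→1, 6→1, 9→2, 4→1, 15→3, 4→1, 17→4, 10→3, 6→2, 7→3, 12→4.
So the longest increasing subsequence has length 4, e.g. 6, 9, 15, 17.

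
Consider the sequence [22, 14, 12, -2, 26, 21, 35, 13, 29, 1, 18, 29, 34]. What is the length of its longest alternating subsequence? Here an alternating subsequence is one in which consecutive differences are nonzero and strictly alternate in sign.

9

A longest alternating subsequence is 22, 14, 26, 21, 35, 13, 29, 1, 18 (positions 1,2,5,6,7,8,9,10,11); its 8 consecutive differences strictly alternate in sign, and length 9 is optimal.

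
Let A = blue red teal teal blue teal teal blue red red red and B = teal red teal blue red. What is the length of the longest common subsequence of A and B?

4

Backtracking the LCS table gives one alignment: red (A2,B2) → teal (A7,B3) → blue (A8,B4) → red (A11,B5).
So the longest common subsequence has length 4.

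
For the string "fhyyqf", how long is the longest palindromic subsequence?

One longest palindromic subsequence is fyyf (positions 1,3,4,6); it reads the same forward and backward, and the interval DP gives dp[1][6] = 4.

4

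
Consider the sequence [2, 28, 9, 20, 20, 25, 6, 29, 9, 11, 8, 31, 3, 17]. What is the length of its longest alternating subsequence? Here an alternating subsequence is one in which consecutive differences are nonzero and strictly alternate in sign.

12

A longest alternating subsequence is 2, 28, 9, 20, 6, 29, 9, 11, 8, 31, 3, 17 (positions 1,2,3,4,7,8,9,10,11,12,13,14); its 11 consecutive differences strictly alternate in sign, and length 12 is optimal.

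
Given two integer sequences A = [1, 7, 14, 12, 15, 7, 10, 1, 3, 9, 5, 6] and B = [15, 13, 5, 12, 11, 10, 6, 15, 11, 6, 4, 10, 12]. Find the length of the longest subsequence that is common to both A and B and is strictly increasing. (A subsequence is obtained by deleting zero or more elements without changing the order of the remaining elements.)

2

A longest common strictly increasing subsequence is 5, 6 (length 2); it appears in order in both A and B, and no longer such subsequence exists.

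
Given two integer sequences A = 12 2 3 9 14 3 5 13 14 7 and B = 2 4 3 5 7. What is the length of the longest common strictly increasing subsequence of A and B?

For each value that appears in both, track the longest common increasing run ending there.
The best achievable length is 4; one witness is 2, 3, 5, 7 (A-positions 2,3,7,10, B-positions 1,3,4,5).

4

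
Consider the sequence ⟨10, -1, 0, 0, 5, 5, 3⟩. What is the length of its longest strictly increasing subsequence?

Let dp[i] be the longest increasing subsequence ending at position i. Then dp = [1, 1, 2, 2, 3, 3, 3].
The maximum is 3; one witness is -1, 0, 5 at positions 2,3,5.

3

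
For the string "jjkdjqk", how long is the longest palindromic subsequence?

3

One longest palindromic subsequence is kqk (positions 3,6,7); it reads the same forward and backward, and the interval DP gives dp[1][7] = 3.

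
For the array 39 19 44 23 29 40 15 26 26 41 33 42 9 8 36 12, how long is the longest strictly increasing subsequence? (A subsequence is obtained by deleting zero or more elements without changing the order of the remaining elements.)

One longest increasing subsequence is 19, 23, 29, 40, 41, 42 (positions 2,4,5,6,10,12), of length 6; no longer one exists.

6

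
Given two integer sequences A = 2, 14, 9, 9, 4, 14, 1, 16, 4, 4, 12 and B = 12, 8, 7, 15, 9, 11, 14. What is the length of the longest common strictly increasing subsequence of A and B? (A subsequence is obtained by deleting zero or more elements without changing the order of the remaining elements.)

For each value that appears in both, track the longest common increasing run ending there.
The best achievable length is 2; one witness is 9, 14 (A-positions 3,6, B-positions 5,7).

2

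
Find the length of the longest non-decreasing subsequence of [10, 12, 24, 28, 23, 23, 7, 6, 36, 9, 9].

One longest non-decreasing subsequence is 10, 12, 24, 28, 36 (positions 1,2,3,4,9), of length 5; no longer one exists.

5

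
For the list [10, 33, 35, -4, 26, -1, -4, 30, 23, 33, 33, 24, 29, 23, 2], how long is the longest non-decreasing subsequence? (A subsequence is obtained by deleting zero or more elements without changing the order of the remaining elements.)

Let dp[i] be the longest non-decreasing subsequence ending at position i. Then dp = [1, 2, 3, 1, 2, 2, 2, 3, 3, 4, 5, 4, 5, 4, 3].
The maximum is 5; one witness is 10, 26, 30, 33, 33 at positions 1,5,8,10,11.

5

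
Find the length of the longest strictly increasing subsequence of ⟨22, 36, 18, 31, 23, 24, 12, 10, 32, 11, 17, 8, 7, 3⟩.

4

Let dp[i] be the longest increasing subsequence ending at position i. Then dp = [1, 2, 1, 2, 2, 3, 1, 1, 4, 2, 3, 1, 1, 1].
The maximum is 4; one witness is 22, 23, 24, 32 at positions 1,5,6,9.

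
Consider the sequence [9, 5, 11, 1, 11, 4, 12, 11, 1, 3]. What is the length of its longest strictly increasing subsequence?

3

Let dp[i] be the longest increasing subsequence ending at position i. Then dp = [1, 1, 2, 1, 2, 2, 3, 3, 1, 2].
The maximum is 3; one witness is 9, 11, 12 at positions 1,3,7.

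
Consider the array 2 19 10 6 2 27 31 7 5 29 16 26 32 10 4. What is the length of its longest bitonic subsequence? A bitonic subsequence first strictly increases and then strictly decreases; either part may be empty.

8

One longest bitonic subsequence is 2, 19, 27, 31, 29, 26, 10, 4 (positions 1,2,6,7,10,12,14,15): it rises to 31 then falls. Length 8 is optimal.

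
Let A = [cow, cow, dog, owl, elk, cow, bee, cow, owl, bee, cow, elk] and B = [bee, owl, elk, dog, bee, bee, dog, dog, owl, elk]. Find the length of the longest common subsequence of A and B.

5

Backtracking the LCS table gives one alignment: owl (A4,B2) → elk (A5,B3) → bee (A7,B6) → owl (A9,B9) → elk (A12,B10).
So the longest common subsequence has length 5.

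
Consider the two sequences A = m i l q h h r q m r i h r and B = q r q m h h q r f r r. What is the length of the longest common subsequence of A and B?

A longest common subsequence is mhhrrr (length 6); the LCS DP confirms no longer common subsequence exists.

6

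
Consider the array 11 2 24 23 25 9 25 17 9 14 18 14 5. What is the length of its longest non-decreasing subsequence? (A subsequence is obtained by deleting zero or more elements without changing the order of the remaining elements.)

Scanning left to right, the best length ending at each element is: 11→1, 2→1, 24→2, 23→2, 25→3, 9→2, 25→4, 17→3, 9→3, 14→4, 18→5, 14→5, 5→2.
So the longest non-decreasing subsequence has length 5, e.g. 2, 9, 9, 14, 18.

5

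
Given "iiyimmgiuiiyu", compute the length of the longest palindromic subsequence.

8

One longest palindromic subsequence is iiimmiii (positions 1,2,4,5,6,8,10,11); it reads the same forward and backward, and the interval DP gives dp[1][13] = 8.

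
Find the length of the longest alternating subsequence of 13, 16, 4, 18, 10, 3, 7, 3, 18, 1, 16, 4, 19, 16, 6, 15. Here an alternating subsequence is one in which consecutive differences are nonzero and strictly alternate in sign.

14

Track the best alternating length ending on an up-step vs a down-step at each position: up/down = 1/1, 2/1, 1/3, 4/1, 4/5, 1/5, 6/5, 1/7, 8/1, 1/9, 10/9, 10/11, 12/1, 12/13, 12/13, 14/13.
The maximum over both is 14; one such subsequence is 13, 16, 4, 18, 3, 7, 3, 18, 1, 16, 4, 19, 6, 15.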